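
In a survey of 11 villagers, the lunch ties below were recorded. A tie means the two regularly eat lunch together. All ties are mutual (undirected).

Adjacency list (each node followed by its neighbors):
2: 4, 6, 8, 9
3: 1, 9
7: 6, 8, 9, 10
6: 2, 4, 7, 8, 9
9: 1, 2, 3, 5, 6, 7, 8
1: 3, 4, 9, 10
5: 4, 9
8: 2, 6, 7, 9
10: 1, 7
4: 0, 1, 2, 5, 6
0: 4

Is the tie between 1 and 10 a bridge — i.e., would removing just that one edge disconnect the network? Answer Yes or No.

No

Even without that edge, 1 still reaches 10 via 1 – 9 – 7 – 10, so the network stays connected. Not a bridge.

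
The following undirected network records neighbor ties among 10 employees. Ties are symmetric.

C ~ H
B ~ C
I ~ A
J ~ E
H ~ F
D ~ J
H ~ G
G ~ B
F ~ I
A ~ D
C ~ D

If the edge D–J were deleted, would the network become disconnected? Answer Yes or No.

Yes

Without the D–J edge there is no alternate route between D and J, so the network disconnects. It is a bridge.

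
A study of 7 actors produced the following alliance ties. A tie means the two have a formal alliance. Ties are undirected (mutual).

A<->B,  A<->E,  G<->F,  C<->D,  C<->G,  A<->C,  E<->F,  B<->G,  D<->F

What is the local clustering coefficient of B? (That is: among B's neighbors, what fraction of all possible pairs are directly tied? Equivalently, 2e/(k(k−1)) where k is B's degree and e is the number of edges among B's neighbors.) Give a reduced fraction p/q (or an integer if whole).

B's neighbors: A and G (k = 2).
Possible neighbor pairs: C(2,2) = 1. Edges among them: none → e = 0.
Clustering(B) = 0/1.

0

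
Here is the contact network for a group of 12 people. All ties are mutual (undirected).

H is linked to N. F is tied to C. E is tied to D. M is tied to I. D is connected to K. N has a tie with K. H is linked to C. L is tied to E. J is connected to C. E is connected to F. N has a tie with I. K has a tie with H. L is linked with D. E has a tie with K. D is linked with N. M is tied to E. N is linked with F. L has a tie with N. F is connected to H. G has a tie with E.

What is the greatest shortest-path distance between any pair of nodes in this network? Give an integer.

Eccentricity of each node (its greatest distance to any other): C:3, D:4, E:3, F:2, G:4, H:3, I:4, J:4, K:3, L:4, M:4, N:3.
The maximum eccentricity is 4, realized for instance by the pair D–J via D – K – H – C – J. So the diameter is 4.

4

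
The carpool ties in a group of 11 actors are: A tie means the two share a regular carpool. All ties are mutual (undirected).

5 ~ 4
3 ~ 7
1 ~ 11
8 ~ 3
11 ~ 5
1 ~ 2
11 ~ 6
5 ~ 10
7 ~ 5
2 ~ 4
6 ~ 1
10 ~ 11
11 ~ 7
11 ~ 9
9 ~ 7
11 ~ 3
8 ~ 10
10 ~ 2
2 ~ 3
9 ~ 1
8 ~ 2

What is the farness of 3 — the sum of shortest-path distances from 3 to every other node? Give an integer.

16

Distances from 3: 1:2, 2:1, 4:2, 5:2, 6:2, 7:1, 8:1, 9:2, 10:2, 11:1.
Sum = 2 + 1 + 2 + 2 + 2 + 1 + 1 + 2 + 2 + 1 = 16.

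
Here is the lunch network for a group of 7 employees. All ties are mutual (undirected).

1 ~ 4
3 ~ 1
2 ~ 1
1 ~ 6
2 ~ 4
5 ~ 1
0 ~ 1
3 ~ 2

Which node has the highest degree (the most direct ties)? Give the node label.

1

Degrees — 0:1, 1:6, 2:3, 3:2, 4:2, 5:1, 6:1.
The maximum is 6, attained only by 1.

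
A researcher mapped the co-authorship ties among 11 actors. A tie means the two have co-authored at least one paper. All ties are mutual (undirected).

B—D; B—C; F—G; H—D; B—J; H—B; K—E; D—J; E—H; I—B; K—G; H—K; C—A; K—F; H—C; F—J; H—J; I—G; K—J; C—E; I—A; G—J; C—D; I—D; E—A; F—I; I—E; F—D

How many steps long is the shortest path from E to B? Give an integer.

One shortest route is E – I – B, which uses 2 edges, and E and B are not directly tied, so nothing shorter exists. So d(E,B) = 2.

2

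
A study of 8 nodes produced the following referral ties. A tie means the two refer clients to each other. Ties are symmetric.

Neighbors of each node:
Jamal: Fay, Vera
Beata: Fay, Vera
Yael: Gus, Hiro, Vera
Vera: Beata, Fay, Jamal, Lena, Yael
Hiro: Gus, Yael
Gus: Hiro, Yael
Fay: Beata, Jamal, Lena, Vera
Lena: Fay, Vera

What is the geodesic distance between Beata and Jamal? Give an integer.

One shortest route is Beata – Vera – Jamal, which uses 2 edges, and Beata and Jamal are not directly tied, so nothing shorter exists. So d(Beata,Jamal) = 2.

2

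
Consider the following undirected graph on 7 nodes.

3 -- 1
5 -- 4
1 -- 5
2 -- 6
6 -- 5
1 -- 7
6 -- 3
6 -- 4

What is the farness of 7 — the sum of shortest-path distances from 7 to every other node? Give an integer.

15

Distances from 7: 1:1, 2:4, 3:2, 4:3, 5:2, 6:3.
Sum = 1 + 4 + 2 + 3 + 2 + 3 = 15.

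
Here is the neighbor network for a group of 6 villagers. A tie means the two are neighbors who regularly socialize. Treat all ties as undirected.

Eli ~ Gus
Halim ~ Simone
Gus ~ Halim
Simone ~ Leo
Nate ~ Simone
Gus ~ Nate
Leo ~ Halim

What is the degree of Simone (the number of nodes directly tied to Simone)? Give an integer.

3

Simone is directly tied to Halim, Leo, and Nate. That is 3 neighbors, so the degree of Simone is 3.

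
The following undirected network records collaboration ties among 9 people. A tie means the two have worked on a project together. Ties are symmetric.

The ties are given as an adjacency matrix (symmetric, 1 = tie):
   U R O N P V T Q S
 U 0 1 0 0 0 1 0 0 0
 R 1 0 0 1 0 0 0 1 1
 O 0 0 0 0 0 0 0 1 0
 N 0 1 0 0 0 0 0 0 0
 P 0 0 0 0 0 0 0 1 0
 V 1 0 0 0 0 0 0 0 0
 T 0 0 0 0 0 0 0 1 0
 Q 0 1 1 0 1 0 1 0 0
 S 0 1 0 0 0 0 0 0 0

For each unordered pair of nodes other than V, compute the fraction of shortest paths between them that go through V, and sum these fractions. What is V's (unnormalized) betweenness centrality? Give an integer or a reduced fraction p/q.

No shortest path between any pair of other nodes passes through V.
Summing the contributions gives betweenness(V) = 0.

0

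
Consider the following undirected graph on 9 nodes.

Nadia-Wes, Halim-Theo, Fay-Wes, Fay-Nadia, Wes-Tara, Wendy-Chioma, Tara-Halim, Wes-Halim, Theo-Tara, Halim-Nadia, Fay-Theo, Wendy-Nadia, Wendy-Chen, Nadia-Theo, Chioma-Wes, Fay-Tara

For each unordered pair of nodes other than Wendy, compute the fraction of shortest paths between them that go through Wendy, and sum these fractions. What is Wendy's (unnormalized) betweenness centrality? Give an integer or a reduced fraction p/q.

Pairs whose geodesics pass through Wendy — Chen–Chioma: 1; Chen–Wes: 2/2; Chen–Fay: 1; Chen–Tara: 5/5; Chen–Halim: 1; Chen–Theo: 1; Chen–Nadia: 1; Chioma–Theo: 1/5; Chioma–Nadia: 1/2.
All other pairs contribute 0.
Summing the contributions gives betweenness(Wendy) = 77/10.

77/10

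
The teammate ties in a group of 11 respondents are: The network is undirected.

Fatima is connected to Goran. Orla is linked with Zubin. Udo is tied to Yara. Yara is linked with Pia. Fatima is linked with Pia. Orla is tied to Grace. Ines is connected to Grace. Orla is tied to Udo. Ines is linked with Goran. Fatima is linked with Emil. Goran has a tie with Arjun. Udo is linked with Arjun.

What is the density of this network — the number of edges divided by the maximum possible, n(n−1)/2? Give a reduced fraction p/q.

There are 12 edges and 11 nodes, so the maximum possible is C(11,2) = 55.
Density = 12/55.

12/55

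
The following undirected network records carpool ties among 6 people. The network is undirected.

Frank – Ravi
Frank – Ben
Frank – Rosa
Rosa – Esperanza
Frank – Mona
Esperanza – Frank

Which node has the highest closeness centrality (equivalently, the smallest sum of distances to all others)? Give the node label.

Farness (sum of distances to all others) for each node — Ben:9, Esperanza:8, Frank:5, Mona:9, Ravi:9, Rosa:8.
The smallest farness is 5, for Frank, so Frank has the highest closeness.

Frank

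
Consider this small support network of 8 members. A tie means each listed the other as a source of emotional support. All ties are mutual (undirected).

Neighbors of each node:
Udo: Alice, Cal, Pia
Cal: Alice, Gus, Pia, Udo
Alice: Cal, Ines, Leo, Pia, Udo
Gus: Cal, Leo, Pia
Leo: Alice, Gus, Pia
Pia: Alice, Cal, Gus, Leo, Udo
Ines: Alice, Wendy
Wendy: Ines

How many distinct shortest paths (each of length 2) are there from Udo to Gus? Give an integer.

2

The shortest distance is 2. The length-2 paths are: Udo–Pia–Gus; Udo–Cal–Gus.
That gives 2 distinct shortest paths.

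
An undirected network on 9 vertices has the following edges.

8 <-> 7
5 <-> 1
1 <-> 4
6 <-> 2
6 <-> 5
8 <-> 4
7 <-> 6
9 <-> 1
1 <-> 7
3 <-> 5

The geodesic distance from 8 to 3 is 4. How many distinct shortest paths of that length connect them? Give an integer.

3

The shortest distance is 4. The length-4 paths are: 8–7–6–5–3; 8–7–1–5–3; 8–4–1–5–3.
That gives 3 distinct shortest paths.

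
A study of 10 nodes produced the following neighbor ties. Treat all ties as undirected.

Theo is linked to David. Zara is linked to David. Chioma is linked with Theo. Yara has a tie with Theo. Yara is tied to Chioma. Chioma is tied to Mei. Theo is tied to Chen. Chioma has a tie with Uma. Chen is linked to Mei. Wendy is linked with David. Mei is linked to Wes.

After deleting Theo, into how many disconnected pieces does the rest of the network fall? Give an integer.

2

Without Theo, the remaining ties split the others into: {David, Wendy, Zara}; {Chen, Chioma, Mei, Uma, Wes, Yara}.
That's 2 separate components.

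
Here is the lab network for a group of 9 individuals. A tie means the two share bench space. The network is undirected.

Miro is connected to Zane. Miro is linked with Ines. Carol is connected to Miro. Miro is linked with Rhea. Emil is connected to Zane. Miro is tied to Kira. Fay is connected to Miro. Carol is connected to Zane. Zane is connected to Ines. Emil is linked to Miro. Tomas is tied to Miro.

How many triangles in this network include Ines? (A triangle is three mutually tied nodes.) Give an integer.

Ines's neighbors: Miro and Zane.
Neighbor pairs that are themselves tied: Ines–Miro–Zane. Each forms one triangle with Ines, for 1 in total.

1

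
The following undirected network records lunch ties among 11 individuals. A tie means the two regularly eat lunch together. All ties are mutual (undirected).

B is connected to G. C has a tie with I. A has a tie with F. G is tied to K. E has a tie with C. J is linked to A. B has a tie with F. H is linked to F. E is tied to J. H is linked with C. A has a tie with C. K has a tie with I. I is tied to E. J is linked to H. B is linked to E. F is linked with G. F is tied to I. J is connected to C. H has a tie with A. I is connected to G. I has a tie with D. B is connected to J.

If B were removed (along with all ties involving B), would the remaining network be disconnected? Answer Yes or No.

No

Even without B, every remaining node can still reach every other (the residual graph is connected), so B is not a cut vertex.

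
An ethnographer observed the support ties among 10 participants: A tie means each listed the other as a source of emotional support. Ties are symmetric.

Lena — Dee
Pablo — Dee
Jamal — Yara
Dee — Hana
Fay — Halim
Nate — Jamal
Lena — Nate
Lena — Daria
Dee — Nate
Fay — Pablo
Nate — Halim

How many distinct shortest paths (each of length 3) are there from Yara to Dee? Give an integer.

1

The shortest distance is 3, and the only length-3 path is Yara–Jamal–Nate–Dee. So there is exactly 1 shortest path.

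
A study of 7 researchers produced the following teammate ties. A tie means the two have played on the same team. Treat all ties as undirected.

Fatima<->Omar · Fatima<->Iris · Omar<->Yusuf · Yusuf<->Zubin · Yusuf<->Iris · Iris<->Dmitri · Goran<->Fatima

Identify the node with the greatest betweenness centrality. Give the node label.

Unnormalized betweenness of each node: Dmitri:0, Fatima:6, Goran:0, Iris:7, Omar:2, Yusuf:6, Zubin:0.
Iris has the largest value, 7, making it the main broker — the node through which the most shortest paths run.

Iris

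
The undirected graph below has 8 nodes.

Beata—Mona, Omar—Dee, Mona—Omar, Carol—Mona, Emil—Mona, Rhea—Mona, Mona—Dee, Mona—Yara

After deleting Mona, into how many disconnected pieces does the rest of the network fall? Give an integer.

Without Mona, the remaining ties split the others into: {Dee, Omar}; {Beata}; {Yara}; {Carol}; {Rhea}; {Emil}.
That's 6 separate components.

6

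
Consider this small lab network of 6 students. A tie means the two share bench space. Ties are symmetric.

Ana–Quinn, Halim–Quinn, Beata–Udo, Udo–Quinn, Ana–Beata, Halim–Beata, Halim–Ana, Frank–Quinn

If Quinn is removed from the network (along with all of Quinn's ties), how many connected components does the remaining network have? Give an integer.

Without Quinn, the remaining ties split the others into: {Frank}; {Ana, Beata, Halim, Udo}.
That's 2 separate components.

2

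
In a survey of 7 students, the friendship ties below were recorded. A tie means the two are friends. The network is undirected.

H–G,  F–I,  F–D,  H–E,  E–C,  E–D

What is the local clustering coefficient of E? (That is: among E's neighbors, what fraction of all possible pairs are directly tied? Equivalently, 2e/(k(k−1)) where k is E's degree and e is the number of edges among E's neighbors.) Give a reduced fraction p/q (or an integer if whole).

0

E's neighbors: C, D, and H (k = 3).
Possible neighbor pairs: C(3,2) = 3. Edges among them: none → e = 0.
Clustering(E) = 0/3 = 0.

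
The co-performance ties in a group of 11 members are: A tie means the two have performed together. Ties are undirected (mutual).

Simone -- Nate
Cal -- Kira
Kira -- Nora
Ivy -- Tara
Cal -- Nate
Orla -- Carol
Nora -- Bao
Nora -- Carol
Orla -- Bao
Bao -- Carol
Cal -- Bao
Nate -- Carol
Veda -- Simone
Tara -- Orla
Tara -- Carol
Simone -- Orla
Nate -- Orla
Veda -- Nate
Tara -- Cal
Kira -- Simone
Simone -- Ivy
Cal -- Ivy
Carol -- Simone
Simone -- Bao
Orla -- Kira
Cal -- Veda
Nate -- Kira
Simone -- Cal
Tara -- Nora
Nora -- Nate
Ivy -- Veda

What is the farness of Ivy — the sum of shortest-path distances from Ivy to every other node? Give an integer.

16

Distances from Ivy: Bao:2, Cal:1, Carol:2, Kira:2, Nate:2, Nora:2, Orla:2, Simone:1, Tara:1, Veda:1.
Sum = 2 + 1 + 2 + 2 + 2 + 2 + 2 + 1 + 1 + 1 = 16.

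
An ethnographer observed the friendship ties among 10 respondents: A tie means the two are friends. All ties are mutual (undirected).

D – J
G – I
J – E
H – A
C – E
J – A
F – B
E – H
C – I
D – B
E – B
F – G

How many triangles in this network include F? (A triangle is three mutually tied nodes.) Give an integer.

0

F's neighbors are B and G, but none of them are tied to each other, so no triangle contains F.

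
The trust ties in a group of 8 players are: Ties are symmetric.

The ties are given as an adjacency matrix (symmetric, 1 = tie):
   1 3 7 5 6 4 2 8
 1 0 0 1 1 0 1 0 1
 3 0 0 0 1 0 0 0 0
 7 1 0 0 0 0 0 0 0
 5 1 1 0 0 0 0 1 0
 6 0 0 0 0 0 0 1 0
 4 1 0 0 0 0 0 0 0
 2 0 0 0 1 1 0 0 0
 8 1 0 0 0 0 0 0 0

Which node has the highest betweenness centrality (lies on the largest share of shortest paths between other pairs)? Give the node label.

Unnormalized betweenness of each node: 1:15, 2:6, 3:0, 4:0, 5:14, 6:0, 7:0, 8:0.
1 has the largest value, 15, making it the main broker — the node through which the most shortest paths run.

1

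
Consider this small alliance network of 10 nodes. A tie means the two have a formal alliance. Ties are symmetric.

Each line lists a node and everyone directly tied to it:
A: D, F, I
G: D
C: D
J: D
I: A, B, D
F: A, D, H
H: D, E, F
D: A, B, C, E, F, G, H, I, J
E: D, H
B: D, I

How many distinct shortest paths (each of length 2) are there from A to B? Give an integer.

The shortest distance is 2. The length-2 paths are: A–D–B; A–I–B.
That gives 2 distinct shortest paths.

2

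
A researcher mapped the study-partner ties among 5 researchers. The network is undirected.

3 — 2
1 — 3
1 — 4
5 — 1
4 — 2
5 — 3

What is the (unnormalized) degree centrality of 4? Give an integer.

2

4 is directly tied to 1 and 2. That is 2 neighbors, so the degree of 4 is 2.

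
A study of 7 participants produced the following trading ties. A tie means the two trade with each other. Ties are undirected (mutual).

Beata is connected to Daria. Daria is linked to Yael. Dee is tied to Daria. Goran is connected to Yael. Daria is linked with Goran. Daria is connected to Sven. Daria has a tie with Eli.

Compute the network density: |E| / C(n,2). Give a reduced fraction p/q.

1/3

There are 7 edges and 7 nodes, so the maximum possible is C(7,2) = 21.
Density = 7/21 = 1/3.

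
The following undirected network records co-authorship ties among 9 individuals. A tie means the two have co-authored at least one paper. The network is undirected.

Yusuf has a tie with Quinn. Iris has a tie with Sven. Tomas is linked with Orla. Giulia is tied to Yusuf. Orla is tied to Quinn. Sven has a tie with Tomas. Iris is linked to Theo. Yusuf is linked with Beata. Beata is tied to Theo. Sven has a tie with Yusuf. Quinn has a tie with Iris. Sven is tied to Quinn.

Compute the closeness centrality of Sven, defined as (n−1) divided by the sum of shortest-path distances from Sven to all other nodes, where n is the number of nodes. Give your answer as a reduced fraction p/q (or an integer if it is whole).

2/3

Distances from Sven: Beata:2, Giulia:2, Iris:1, Orla:2, Quinn:1, Theo:2, Tomas:1, Yusuf:1. Sum = 12.
n = 9, so closeness = 8/12 = 2/3.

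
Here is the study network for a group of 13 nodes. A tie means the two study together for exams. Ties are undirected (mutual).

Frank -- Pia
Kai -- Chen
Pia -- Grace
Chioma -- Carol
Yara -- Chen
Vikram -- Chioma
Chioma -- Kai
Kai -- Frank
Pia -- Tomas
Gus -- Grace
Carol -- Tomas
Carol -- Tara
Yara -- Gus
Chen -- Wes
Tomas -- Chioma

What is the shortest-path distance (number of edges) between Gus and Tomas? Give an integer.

3

One shortest route is Gus – Grace – Pia – Tomas, which uses 3 edges, and at distance 2 from Gus we only reach {Chen, Pia}, which does not include Tomas. So d(Gus,Tomas) = 3.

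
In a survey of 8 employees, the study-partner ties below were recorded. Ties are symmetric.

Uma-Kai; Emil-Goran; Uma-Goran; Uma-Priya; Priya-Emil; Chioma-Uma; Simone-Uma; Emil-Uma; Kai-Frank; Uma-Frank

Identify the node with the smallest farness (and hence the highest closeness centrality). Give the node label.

Farness (sum of distances to all others) for each node — Chioma:13, Emil:11, Frank:12, Goran:12, Kai:12, Priya:12, Simone:13, Uma:7.
The smallest farness is 7, for Uma, so Uma has the highest closeness.

Uma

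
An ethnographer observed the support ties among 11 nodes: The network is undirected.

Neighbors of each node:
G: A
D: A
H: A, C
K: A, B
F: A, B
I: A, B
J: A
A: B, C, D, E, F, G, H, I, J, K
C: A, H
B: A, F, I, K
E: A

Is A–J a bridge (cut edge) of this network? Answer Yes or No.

Yes

Without the A–J edge there is no alternate route between A and J, so the network disconnects. It is a bridge.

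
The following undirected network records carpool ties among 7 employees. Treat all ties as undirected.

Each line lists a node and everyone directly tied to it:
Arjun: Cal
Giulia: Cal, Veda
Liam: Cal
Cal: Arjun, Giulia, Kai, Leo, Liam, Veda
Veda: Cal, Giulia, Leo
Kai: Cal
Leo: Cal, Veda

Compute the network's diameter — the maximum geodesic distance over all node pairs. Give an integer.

Eccentricity of each node (its greatest distance to any other): Arjun:2, Cal:1, Giulia:2, Kai:2, Leo:2, Liam:2, Veda:2.
The maximum eccentricity is 2, realized for instance by the pair Giulia–Leo via Giulia – Cal – Leo. So the diameter is 2.

2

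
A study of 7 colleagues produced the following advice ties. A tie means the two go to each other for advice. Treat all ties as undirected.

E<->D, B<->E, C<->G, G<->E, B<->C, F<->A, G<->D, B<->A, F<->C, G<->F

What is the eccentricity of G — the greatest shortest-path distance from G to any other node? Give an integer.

2

Distances from G: A:2, B:2, C:1, D:1, E:1, F:1.
The largest is 2 (to B and A), so the eccentricity of G is 2.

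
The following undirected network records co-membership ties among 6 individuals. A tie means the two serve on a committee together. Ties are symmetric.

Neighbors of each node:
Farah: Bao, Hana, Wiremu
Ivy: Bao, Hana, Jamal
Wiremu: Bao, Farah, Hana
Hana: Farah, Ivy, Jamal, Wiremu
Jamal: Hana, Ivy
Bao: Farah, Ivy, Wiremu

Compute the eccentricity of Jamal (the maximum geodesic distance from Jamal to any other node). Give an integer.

2

Distances from Jamal: Bao:2, Farah:2, Hana:1, Ivy:1, Wiremu:2.
The largest is 2 (to Bao, Farah, and Wiremu), so the eccentricity of Jamal is 2.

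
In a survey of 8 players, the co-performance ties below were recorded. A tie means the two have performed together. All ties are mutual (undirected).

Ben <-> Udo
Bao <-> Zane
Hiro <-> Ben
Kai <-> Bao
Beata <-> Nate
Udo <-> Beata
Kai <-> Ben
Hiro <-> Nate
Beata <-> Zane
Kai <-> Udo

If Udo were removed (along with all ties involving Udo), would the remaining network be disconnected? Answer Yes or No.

No

Even without Udo, every remaining node can still reach every other (the residual graph is connected), so Udo is not a cut vertex.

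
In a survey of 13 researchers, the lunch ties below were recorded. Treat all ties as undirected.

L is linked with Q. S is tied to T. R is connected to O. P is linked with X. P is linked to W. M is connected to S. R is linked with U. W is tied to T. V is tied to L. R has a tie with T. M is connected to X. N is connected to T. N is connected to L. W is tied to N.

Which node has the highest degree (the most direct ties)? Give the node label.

T

Degrees — L:3, M:2, N:3, O:1, P:2, Q:1, R:3, S:2, T:4, U:1, V:1, W:3, X:2.
The maximum is 4, attained only by T.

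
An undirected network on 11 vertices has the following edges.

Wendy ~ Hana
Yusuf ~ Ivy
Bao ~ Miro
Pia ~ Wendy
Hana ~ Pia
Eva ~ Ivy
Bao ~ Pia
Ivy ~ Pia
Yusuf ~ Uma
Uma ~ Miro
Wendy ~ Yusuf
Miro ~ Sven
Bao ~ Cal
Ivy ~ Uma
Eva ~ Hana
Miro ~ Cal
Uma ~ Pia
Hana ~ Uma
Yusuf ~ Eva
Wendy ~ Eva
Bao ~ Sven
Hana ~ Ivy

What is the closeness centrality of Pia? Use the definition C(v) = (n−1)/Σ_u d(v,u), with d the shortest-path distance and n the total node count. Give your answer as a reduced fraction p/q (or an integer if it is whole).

2/3

Distances from Pia: Bao:1, Cal:2, Eva:2, Hana:1, Ivy:1, Miro:2, Sven:2, Uma:1, Wendy:1, Yusuf:2. Sum = 15.
n = 11, so closeness = 10/15 = 2/3.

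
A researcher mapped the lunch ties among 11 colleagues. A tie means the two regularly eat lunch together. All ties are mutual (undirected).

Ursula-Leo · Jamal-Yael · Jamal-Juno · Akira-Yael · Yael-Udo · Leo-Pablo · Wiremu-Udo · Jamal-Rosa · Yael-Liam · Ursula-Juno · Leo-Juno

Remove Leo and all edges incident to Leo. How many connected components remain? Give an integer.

2

Without Leo, the remaining ties split the others into: {Akira, Jamal, Juno, Liam, Rosa, Udo, Ursula, Wiremu, Yael}; {Pablo}.
That's 2 separate components.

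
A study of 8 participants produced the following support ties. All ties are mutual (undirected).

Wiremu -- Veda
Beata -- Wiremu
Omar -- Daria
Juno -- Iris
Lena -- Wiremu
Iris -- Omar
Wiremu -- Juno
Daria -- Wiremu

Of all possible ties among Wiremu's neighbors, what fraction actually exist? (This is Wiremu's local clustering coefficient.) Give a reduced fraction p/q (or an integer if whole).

Wiremu's neighbors: Beata, Daria, Juno, Lena, and Veda (k = 5).
Possible neighbor pairs: C(5,2) = 10. Edges among them: none → e = 0.
Clustering(Wiremu) = 0/10 = 0.

0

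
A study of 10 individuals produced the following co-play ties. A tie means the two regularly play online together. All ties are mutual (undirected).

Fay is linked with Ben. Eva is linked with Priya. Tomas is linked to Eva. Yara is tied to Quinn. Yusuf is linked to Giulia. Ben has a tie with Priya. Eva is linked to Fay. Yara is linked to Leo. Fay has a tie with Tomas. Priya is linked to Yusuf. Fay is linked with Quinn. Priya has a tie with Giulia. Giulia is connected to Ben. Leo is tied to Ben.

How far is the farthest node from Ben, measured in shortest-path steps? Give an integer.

2

Distances from Ben: Eva:2, Fay:1, Giulia:1, Leo:1, Priya:1, Quinn:2, Tomas:2, Yara:2, Yusuf:2.
The largest is 2 (to Yusuf, Eva, Yara, Tomas, and Quinn), so the eccentricity of Ben is 2.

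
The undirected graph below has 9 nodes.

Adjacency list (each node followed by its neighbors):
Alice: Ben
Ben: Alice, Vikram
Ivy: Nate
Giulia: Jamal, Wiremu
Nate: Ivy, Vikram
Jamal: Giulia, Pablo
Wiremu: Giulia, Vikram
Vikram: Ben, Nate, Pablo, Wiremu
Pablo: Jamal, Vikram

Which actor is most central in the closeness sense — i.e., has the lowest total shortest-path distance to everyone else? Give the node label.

Vikram

Farness (sum of distances to all others) for each node — Alice:24, Ben:17, Giulia:20, Ivy:24, Jamal:20, Nate:17, Pablo:16, Vikram:12, Wiremu:16.
The smallest farness is 12, for Vikram, so Vikram has the highest closeness.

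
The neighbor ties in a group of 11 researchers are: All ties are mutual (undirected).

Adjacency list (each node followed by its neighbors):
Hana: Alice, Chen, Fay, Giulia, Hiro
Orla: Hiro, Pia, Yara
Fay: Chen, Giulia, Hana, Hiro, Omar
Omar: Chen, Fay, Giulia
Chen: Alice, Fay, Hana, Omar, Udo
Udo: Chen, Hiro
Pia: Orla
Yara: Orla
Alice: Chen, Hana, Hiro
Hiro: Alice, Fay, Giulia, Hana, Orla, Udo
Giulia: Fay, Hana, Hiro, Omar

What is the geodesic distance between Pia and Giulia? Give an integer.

3

One shortest route is Pia – Orla – Hiro – Giulia, which uses 3 edges, and at distance 2 from Pia we only reach {Hiro, Yara}, which does not include Giulia. So d(Pia,Giulia) = 3.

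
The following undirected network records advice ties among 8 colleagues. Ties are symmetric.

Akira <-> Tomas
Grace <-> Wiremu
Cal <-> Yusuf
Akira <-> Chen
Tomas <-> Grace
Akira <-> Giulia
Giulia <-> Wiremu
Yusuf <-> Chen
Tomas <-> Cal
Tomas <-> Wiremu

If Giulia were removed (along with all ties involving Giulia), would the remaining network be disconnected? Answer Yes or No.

Even without Giulia, every remaining node can still reach every other (the residual graph is connected), so Giulia is not a cut vertex.

No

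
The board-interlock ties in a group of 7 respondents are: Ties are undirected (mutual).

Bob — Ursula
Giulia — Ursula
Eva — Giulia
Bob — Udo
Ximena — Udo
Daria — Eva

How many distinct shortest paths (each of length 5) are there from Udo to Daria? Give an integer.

1

The shortest distance is 5, and the only length-5 path is Udo–Bob–Ursula–Giulia–Eva–Daria. So there is exactly 1 shortest path.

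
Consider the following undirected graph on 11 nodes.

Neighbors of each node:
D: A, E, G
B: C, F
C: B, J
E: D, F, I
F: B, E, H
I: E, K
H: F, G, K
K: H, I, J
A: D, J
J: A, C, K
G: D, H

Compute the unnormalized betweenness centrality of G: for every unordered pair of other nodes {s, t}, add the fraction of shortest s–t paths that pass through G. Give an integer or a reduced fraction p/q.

11/6

Pairs whose geodesics pass through G — A–H: 1/2; D–H: 1; D–K: 1/3.
All other pairs contribute 0.
Summing the contributions gives betweenness(G) = 11/6.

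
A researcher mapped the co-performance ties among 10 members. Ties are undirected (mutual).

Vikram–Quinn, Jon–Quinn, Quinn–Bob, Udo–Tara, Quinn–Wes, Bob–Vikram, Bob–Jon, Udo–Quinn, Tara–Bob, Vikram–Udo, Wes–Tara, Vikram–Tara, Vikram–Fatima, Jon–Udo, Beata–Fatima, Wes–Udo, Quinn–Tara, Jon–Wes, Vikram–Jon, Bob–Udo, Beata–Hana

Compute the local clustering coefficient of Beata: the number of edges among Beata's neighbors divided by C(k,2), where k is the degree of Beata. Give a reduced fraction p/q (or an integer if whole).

Beata's neighbors: Fatima and Hana (k = 2).
Possible neighbor pairs: C(2,2) = 1. Edges among them: none → e = 0.
Clustering(Beata) = 0/1.

0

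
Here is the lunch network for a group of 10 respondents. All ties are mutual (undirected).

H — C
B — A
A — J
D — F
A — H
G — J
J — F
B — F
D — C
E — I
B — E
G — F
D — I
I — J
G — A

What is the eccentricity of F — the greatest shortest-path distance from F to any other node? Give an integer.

Distances from F: A:2, B:1, C:2, D:1, E:2, G:1, H:3, I:2, J:1.
The largest is 3 (to H), so the eccentricity of F is 3.

3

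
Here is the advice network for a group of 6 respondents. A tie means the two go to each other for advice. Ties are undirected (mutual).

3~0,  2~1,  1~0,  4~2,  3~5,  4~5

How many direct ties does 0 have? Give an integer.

0 is directly tied to 1 and 3. That is 2 neighbors, so the degree of 0 is 2.

2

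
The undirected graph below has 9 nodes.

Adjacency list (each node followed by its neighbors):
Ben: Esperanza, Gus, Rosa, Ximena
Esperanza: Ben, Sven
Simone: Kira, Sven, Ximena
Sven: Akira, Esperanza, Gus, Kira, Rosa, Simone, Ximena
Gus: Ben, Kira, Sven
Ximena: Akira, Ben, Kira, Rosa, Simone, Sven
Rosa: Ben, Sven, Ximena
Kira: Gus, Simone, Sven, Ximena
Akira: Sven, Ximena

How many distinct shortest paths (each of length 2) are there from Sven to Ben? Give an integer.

4

The shortest distance is 2. The length-2 paths are: Sven–Esperanza–Ben; Sven–Gus–Ben; Sven–Ximena–Ben; Sven–Rosa–Ben.
That gives 4 distinct shortest paths.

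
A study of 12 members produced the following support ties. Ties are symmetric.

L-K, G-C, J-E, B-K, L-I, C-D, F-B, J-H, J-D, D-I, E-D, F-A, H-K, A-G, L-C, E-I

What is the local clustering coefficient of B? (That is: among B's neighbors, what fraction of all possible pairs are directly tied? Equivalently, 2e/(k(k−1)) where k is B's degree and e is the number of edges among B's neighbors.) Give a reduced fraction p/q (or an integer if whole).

B's neighbors: F and K (k = 2).
Possible neighbor pairs: C(2,2) = 1. Edges among them: none → e = 0.
Clustering(B) = 0/1.

0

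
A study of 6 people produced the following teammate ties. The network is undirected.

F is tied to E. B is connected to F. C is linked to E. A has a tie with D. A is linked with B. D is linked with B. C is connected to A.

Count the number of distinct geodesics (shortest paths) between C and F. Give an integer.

1

The shortest distance is 2, and the only length-2 path is C–E–F. So there is exactly 1 shortest path.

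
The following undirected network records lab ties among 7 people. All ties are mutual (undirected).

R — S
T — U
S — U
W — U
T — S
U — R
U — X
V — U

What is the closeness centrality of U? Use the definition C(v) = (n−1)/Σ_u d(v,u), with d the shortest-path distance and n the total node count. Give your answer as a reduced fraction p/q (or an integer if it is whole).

Distances from U: R:1, S:1, T:1, V:1, W:1, X:1. Sum = 6.
n = 7, so closeness = 6/6 = 1.

1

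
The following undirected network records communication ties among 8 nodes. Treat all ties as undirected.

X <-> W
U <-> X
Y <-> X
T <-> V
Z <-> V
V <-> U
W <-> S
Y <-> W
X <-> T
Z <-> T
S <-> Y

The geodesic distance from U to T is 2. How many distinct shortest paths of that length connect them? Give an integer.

The shortest distance is 2. The length-2 paths are: U–V–T; U–X–T.
That gives 2 distinct shortest paths.

2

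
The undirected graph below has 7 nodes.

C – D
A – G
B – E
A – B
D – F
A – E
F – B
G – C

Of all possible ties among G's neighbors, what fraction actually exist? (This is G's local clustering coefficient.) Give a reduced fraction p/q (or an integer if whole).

G's neighbors: A and C (k = 2).
Possible neighbor pairs: C(2,2) = 1. Edges among them: none → e = 0.
Clustering(G) = 0/1.

0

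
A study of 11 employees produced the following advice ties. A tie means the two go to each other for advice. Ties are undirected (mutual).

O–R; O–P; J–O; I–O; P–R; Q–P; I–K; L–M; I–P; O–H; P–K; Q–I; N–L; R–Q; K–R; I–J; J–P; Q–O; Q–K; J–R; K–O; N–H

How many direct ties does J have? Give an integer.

J is directly tied to I, O, P, and R. That is 4 neighbors, so the degree of J is 4.

4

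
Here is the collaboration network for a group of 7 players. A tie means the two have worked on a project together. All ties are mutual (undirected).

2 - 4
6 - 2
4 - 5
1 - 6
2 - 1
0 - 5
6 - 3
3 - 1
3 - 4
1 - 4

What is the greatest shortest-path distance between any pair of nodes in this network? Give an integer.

Eccentricity of each node (its greatest distance to any other): 0:4, 1:3, 2:3, 3:3, 4:2, 5:3, 6:4.
The maximum eccentricity is 4, realized for instance by the pair 6–0 via 6 – 3 – 4 – 5 – 0. So the diameter is 4.

4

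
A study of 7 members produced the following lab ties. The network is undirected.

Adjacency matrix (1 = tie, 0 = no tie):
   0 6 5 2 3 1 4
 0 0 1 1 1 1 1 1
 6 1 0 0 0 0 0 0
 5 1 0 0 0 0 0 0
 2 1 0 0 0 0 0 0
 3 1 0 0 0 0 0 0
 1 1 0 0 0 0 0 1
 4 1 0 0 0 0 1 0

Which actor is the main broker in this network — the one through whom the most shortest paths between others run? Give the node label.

0

Unnormalized betweenness of each node: 0:14, 1:0, 2:0, 3:0, 4:0, 5:0, 6:0.
0 has the largest value, 14, making it the main broker — the node through which the most shortest paths run.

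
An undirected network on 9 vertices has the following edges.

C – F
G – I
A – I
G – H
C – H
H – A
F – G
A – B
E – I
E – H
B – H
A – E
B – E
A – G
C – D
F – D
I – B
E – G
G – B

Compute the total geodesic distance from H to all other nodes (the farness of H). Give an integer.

11

Distances from H: A:1, B:1, C:1, D:2, E:1, F:2, G:1, I:2.
Sum = 1 + 1 + 1 + 2 + 1 + 2 + 1 + 2 = 11.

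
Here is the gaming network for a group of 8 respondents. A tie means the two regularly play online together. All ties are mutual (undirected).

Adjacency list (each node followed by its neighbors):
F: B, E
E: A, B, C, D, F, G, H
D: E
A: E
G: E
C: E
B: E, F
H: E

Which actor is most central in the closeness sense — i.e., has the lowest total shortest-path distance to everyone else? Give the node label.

Farness (sum of distances to all others) for each node — A:13, B:12, C:13, D:13, E:7, F:12, G:13, H:13.
The smallest farness is 7, for E, so E has the highest closeness.

E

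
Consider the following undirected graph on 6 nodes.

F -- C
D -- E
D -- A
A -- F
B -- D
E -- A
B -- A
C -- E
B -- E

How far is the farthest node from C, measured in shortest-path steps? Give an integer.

2

Distances from C: A:2, B:2, D:2, E:1, F:1.
The largest is 2 (to B, A, and D), so the eccentricity of C is 2.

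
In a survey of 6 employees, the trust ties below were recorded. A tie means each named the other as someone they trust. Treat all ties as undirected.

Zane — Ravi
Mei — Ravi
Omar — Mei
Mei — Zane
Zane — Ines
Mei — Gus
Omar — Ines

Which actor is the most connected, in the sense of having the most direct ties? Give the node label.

Degrees — Gus:1, Ines:2, Mei:4, Omar:2, Ravi:2, Zane:3.
The maximum is 4, attained only by Mei.

Mei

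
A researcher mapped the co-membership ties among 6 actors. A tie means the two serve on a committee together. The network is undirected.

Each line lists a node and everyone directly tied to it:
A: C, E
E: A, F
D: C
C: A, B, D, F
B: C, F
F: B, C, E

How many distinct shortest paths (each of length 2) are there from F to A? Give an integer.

2

The shortest distance is 2. The length-2 paths are: F–C–A; F–E–A.
That gives 2 distinct shortest paths.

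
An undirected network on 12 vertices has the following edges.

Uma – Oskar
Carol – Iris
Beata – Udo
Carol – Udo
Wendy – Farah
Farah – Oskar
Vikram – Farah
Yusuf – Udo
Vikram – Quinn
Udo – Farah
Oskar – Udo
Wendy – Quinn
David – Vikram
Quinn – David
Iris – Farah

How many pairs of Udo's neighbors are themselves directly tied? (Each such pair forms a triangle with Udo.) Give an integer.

1

Udo's neighbors: Beata, Carol, Farah, Oskar, and Yusuf.
Neighbor pairs that are themselves tied: Udo–Farah–Oskar. Each forms one triangle with Udo, for 1 in total.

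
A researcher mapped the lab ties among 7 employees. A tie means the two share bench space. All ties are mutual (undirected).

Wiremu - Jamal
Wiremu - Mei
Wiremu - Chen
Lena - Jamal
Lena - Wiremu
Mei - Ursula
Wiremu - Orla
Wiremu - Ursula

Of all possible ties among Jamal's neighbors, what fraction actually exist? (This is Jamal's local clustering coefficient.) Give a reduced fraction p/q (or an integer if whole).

1

Jamal's neighbors: Lena and Wiremu (k = 2).
Possible neighbor pairs: C(2,2) = 1. Edges among them: Lena–Wiremu → e = 1.
Clustering(Jamal) = 1/1.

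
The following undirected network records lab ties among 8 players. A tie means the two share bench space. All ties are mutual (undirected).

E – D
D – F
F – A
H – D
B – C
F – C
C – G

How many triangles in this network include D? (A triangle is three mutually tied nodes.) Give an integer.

D's neighbors are E, F, and H, but none of them are tied to each other, so no triangle contains D.

0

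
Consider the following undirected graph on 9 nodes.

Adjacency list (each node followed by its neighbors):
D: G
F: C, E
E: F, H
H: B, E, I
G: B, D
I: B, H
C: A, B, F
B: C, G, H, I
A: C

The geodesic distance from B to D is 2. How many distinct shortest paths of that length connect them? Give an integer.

1

The shortest distance is 2, and the only length-2 path is B–G–D. So there is exactly 1 shortest path.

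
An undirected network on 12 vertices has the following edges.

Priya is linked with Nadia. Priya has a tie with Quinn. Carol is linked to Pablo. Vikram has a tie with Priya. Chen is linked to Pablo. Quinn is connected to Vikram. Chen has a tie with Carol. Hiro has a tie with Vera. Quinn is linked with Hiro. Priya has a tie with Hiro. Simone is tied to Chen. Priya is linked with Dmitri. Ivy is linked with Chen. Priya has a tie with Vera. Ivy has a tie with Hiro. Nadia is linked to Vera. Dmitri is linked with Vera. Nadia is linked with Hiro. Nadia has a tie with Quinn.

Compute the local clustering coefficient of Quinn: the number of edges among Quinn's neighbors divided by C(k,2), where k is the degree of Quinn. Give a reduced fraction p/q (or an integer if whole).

Quinn's neighbors: Hiro, Nadia, Priya, and Vikram (k = 4).
Possible neighbor pairs: C(4,2) = 6. Edges among them: Hiro–Nadia, Hiro–Priya, Nadia–Priya, Priya–Vikram → e = 4.
Clustering(Quinn) = 4/6 = 2/3.

2/3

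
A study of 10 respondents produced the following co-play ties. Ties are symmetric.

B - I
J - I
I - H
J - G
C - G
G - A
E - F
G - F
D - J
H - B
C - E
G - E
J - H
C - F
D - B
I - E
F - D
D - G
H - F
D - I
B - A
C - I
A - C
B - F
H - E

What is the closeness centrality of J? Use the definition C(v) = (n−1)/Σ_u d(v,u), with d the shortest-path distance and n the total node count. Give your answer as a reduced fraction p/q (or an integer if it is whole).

9/14

Distances from J: A:2, B:2, C:2, D:1, E:2, F:2, G:1, H:1, I:1. Sum = 14.
n = 10, so closeness = 9/14.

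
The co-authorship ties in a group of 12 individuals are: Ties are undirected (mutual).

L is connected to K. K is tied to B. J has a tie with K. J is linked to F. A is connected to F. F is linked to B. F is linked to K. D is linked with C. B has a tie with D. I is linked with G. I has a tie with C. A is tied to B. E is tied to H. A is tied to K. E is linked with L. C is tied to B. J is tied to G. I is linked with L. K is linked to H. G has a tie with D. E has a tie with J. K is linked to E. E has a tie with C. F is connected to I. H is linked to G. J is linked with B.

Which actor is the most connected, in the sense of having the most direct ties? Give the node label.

Degrees — A:3, B:6, C:4, D:3, E:5, F:5, G:4, H:3, I:4, J:5, K:7, L:3.
The maximum is 7, attained only by K.

K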